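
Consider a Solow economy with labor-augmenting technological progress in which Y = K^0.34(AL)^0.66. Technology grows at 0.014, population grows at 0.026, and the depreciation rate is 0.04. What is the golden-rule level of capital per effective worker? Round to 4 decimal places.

Break-even investment rate: n + g + δ = 0.026 + 0.014 + 0.04 = 0.08.
Setting f'(k) = n+g+δ gives 0.34·k^(0.34−1) = 0.08, hence k_gold = (0.34/0.08)^(1/0.66) ≈ 8.9558.

k_gold ≈ 8.9558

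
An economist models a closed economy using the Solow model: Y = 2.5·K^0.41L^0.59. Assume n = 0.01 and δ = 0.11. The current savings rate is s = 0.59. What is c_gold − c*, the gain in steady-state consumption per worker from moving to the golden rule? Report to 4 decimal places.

n + δ = 0.01 + 0.11 = 0.12.
Current steady state (s = 0.59): k* = (0.59·2.5/0.12)^(1/0.59) ≈ 70.2745, y* = 2.5·70.2745^0.41 ≈ 14.2931, c* = (1−0.59)·14.2931 ≈ 5.8602.
Maximizing c = f(k) − (n+δ)·k gives f'(k) = n+δ, i.e. 0.41·2.5·k^(0.41−1) = 0.12, so k_gold = (0.41·2.5/0.12)^(1/0.59) ≈ 37.9215.
y_gold = 2.5·37.9215^0.41 ≈ 11.0990, c_gold = y_gold − 0.12·k_gold ≈ 6.5484.
Gain: Δc = 6.5484 − 5.8602 ≈ 0.6882.

Δc ≈ 0.6882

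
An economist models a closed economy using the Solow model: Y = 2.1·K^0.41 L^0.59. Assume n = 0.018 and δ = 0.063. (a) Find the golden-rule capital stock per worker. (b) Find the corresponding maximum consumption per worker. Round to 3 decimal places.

Break-even investment rate: n + δ = 0.018 + 0.063 = 0.081.
Maximizing c = f(k) − (n+δ)·k gives f'(k) = n+δ, i.e. 0.41·2.1·k^(0.41−1) = 0.081, so k_gold = (0.41·2.1/0.081)^(1/0.59) ≈ 54.9365.
y_gold = 2.1·54.9365^0.41 ≈ 10.8533; c_gold = y_gold − 0.081·k_gold ≈ 6.4035.

(a) k_gold ≈ 54.937; (b) c_gold ≈ 6.403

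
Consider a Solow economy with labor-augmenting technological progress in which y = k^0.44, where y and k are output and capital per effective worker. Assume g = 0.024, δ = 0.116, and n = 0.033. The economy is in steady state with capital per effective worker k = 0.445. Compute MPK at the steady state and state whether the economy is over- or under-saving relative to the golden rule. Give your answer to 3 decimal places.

n + g + δ = 0.033 + 0.024 + 0.116 = 0.173.
MPK = 0.44·k^(0.44−1) = 0.44·0.445^(-0.56) ≈ 0.6924.
MPK > 0.173, so the economy is dynamically efficient (under-saving).

under-saving; MPK ≈ 0.692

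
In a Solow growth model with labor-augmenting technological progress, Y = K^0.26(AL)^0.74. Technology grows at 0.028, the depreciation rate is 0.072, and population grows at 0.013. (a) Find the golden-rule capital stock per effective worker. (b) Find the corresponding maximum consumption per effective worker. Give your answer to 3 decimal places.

(a) k_gold ≈ 3.084; (b) c_gold ≈ 0.992

Break-even investment rate: n + g + δ = 0.013 + 0.028 + 0.072 = 0.113.
Golden rule sets MPK = n+g+δ: 0.26·k^(0.26−1) = 0.113, so k_gold = (0.26/0.113)^(1/0.74) ≈ 3.0835.
y_gold = 3.0835^0.26 ≈ 1.3401; c_gold = y_gold − 0.113·k_gold ≈ 0.9917.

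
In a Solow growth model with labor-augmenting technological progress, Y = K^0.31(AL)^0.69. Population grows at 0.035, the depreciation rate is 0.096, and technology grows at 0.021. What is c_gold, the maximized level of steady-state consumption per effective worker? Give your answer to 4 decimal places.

The effective depreciation rate is n + g + δ = 0.035 + 0.021 + 0.096 = 0.152.
Golden rule sets MPK = n+g+δ: 0.31·k^(0.31−1) = 0.152, so k_gold = (0.31/0.152)^(1/0.69) ≈ 2.8092.
y_gold = 2.8092^0.31 ≈ 1.3774.
c_gold = y_gold − (n+g+δ)·k_gold = 1.3774 − 0.152·2.8092 ≈ 0.9504.

c_gold ≈ 0.9504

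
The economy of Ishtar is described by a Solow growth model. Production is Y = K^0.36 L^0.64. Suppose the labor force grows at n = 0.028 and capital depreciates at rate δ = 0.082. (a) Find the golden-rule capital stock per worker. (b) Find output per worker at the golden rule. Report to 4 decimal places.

The effective depreciation rate is n + δ = 0.028 + 0.082 = 0.11.
Setting f'(k) = n+δ gives 0.36·k^(0.36−1) = 0.11, hence k_gold = (0.36/0.11)^(1/0.64) ≈ 6.3760.
y_gold = 6.3760^0.36 ≈ 1.9482.

(a) k_gold ≈ 6.3760; (b) y_gold ≈ 1.9482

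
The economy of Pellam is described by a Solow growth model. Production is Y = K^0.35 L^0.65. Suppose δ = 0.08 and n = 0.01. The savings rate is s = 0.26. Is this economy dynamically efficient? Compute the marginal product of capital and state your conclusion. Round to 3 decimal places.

Capital per worker breaks even when investment replaces (n + δ)·k; here n + δ = 0.09.
Steady-state k*: s·k^0.35 = 0.09·k gives k* = (0.26/0.09)^(1/0.65) ≈ 5.1147.
MPK = 0.35·5.1147^(-0.65) ≈ 0.1212.
MPK > n+δ = 0.09, so the economy is dynamically efficient (under-saving).

dynamically efficient; MPK ≈ 0.121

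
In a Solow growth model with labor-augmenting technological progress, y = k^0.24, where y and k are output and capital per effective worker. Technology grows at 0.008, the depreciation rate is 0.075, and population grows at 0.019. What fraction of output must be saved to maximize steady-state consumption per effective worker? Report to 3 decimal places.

s_gold = 0.240

The effective depreciation rate is n + g + δ = 0.019 + 0.008 + 0.075 = 0.102.
At the golden rule MPK = n+g+δ, and in any Cobb-Douglas steady state s = (n+g+δ)·k/y = MPK·k/y = capital's share 0.24.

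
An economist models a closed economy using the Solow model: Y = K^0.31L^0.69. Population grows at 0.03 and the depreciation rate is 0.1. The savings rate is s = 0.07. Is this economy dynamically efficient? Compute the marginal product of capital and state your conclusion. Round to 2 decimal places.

dynamically efficient; MPK ≈ 0.58

n + δ = 0.03 + 0.1 = 0.13.
Steady-state k*: s·k^0.31 = 0.13·k gives k* = (0.07/0.13)^(1/0.69) ≈ 0.4077.
MPK = 0.31·0.4077^(-0.69) ≈ 0.5757.
MPK > n+δ = 0.13, so the economy is dynamically efficient (under-saving).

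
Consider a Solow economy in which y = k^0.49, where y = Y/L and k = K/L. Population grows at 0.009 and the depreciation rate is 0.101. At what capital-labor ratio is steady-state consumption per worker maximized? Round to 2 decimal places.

k_gold ≈ 18.71

Break-even investment rate: n + δ = 0.009 + 0.101 = 0.11.
Maximizing c = f(k) − (n+δ)·k gives f'(k) = n+δ, i.e. 0.49·k^(0.49−1) = 0.11, so k_gold = (0.49/0.11)^(1/0.51) ≈ 18.7139.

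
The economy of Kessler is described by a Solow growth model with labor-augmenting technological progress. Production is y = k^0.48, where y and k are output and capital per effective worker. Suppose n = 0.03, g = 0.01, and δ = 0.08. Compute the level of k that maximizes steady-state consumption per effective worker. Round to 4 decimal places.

Capital per effective worker breaks even when investment replaces (n + g + δ)·k; here n + g + δ = 0.12.
Golden rule sets MPK = n+g+δ: 0.48·k^(0.48−1) = 0.12, so k_gold = (0.48/0.12)^(1/0.52) ≈ 14.3816.

k_gold ≈ 14.3816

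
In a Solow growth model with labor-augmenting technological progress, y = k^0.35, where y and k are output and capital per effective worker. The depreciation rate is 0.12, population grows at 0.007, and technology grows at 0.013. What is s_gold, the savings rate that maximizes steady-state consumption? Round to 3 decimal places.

s_gold = 0.350

n + g + δ = 0.007 + 0.013 + 0.12 = 0.14.
At the golden rule MPK = n+g+δ, and in any Cobb-Douglas steady state s = (n+g+δ)·k/y = MPK·k/y = capital's share 0.35.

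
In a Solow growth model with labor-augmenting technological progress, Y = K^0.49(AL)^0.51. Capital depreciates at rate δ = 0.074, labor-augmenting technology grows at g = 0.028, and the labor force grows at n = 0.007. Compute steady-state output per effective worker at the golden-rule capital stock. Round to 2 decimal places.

The effective depreciation rate is n + g + δ = 0.007 + 0.028 + 0.074 = 0.109.
At the golden rule the marginal product of capital equals n+g+δ: 0.49·k^(0.49−1) = 0.109. Solving, k_gold = (0.49/0.109)^(1/0.51) ≈ 19.0520.
Output: y_gold = k_gold^0.49 = 19.0520^0.49 ≈ 4.2381.

y_gold ≈ 4.24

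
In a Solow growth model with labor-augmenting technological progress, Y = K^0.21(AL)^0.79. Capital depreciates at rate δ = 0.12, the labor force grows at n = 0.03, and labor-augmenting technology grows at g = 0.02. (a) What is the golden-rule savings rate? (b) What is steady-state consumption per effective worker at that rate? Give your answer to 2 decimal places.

(a) s_gold = 0.21; (b) c_gold ≈ 0.84

The effective depreciation rate is n + g + δ = 0.03 + 0.02 + 0.12 = 0.17.
For Cobb-Douglas, s_gold equals capital's share: s_gold = 0.21.
Maximizing c = f(k) − (n+g+δ)·k gives f'(k) = n+g+δ, i.e. 0.21·k^(0.21−1) = 0.17, so k_gold = (0.21/0.17)^(1/0.79) ≈ 1.3067.
y_gold = 1.3067^0.21 ≈ 1.0578; c_gold = (1−0.21)·y_gold ≈ 0.8356.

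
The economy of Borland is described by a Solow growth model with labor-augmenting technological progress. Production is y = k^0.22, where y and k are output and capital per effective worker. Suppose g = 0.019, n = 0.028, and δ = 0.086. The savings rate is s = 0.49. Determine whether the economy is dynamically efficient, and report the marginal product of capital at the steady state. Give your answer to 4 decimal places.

dynamically inefficient; MPK ≈ 0.0597

Break-even investment rate: n + g + δ = 0.028 + 0.019 + 0.086 = 0.133.
Steady-state k*: s·k^0.22 = 0.133·k gives k* = (0.49/0.133)^(1/0.78) ≈ 5.3221.
MPK = 0.22·5.3221^(-0.78) ≈ 0.0597.
MPK < n+g+δ = 0.133, so the economy is dynamically inefficient (over-saving).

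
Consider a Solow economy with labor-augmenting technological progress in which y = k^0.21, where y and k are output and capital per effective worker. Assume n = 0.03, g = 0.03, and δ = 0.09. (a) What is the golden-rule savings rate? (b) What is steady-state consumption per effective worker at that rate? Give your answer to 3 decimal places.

Capital per effective worker breaks even when investment replaces (n + g + δ)·k; here n + g + δ = 0.15.
For Cobb-Douglas, s_gold equals capital's share: s_gold = 0.21.
Golden rule sets MPK = n+g+δ: 0.21·k^(0.21−1) = 0.15, so k_gold = (0.21/0.15)^(1/0.79) ≈ 1.5310.
y_gold = 1.5310^0.21 ≈ 1.0936; c_gold = (1−0.21)·y_gold ≈ 0.8639.

(a) s_gold = 0.210; (b) c_gold ≈ 0.864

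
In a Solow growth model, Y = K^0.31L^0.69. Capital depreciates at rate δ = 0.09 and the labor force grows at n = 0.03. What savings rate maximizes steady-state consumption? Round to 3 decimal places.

s_gold = 0.310

Break-even investment rate: n + δ = 0.03 + 0.09 = 0.12.
At the golden rule MPK = n+δ, and in any Cobb-Douglas steady state s = (n+δ)·k/y = MPK·k/y = capital's share 0.31.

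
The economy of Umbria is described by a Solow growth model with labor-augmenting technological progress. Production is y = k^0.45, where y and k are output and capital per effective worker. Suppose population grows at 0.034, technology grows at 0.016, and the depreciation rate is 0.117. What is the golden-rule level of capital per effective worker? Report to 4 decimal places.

Break-even investment rate: n + g + δ = 0.034 + 0.016 + 0.117 = 0.167.
Setting f'(k) = n+g+δ gives 0.45·k^(0.45−1) = 0.167, hence k_gold = (0.45/0.167)^(1/0.55) ≈ 6.0635.

k_gold ≈ 6.0635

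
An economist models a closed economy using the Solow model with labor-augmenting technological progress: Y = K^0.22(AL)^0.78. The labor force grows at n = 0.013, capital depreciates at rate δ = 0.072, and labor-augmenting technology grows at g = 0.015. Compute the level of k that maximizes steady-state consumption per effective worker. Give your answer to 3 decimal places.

k_gold ≈ 2.748

Break-even investment rate: n + g + δ = 0.013 + 0.015 + 0.072 = 0.1.
Maximizing c = f(k) − (n+g+δ)·k gives f'(k) = n+g+δ, i.e. 0.22·k^(0.22−1) = 0.1, so k_gold = (0.22/0.1)^(1/0.78) ≈ 2.7479.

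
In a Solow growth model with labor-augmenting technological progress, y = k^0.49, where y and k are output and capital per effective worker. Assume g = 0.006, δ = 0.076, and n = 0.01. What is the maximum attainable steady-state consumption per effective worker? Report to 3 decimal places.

The effective depreciation rate is n + g + δ = 0.01 + 0.006 + 0.076 = 0.092.
Setting f'(k) = n+g+δ gives 0.49·k^(0.49−1) = 0.092, hence k_gold = (0.49/0.092)^(1/0.51) ≈ 26.5662.
y_gold = 26.5662^0.49 ≈ 4.9879.
c_gold = y_gold − (n+g+δ)·k_gold = 4.9879 − 0.092·26.5662 ≈ 2.5439.

c_gold ≈ 2.544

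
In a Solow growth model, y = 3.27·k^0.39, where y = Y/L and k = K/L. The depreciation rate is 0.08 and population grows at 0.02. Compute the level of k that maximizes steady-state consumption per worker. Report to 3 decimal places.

k_gold ≈ 64.935

Break-even investment rate: n + δ = 0.02 + 0.08 = 0.1.
Golden rule sets MPK = n+δ: 0.39·3.27·k^(0.39−1) = 0.1, so k_gold = (0.39·3.27/0.1)^(1/0.61) ≈ 64.9351.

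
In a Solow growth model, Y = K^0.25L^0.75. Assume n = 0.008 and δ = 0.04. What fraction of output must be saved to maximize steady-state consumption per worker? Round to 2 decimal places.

n + δ = 0.008 + 0.04 = 0.048.
At the golden rule MPK = n+δ, and in any Cobb-Douglas steady state s = (n+δ)·k/y = MPK·k/y = capital's share 0.25.

s_gold = 0.25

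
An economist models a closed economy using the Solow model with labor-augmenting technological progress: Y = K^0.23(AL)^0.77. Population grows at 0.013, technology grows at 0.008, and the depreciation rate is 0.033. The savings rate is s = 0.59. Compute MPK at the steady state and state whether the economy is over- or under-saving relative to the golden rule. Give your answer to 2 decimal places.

Capital per effective worker breaks even when investment replaces (n + g + δ)·k; here n + g + δ = 0.054.
Steady-state k*: s·k^0.23 = 0.054·k gives k* = (0.59/0.054)^(1/0.77) ≈ 22.3176.
MPK = 0.23·22.3176^(-0.77) ≈ 0.0211.
MPK < n+g+δ = 0.054, so the economy is dynamically inefficient (over-saving).

over-saving; MPK ≈ 0.02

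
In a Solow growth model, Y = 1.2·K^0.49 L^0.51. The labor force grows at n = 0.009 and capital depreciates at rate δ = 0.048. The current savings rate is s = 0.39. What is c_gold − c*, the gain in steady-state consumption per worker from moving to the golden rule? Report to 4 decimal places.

n + δ = 0.009 + 0.048 = 0.057.
Current steady state (s = 0.39): k* = (0.39·1.2/0.057)^(1/0.51) ≈ 62.0704, y* = 1.2·62.0704^0.49 ≈ 9.0718, c* = (1−0.39)·9.0718 ≈ 5.5338.
Setting f'(k) = n+δ gives 0.49·1.2·k^(0.49−1) = 0.057, hence k_gold = (0.49·1.2/0.057)^(1/0.51) ≈ 97.1091.
y_gold = 1.2·97.1091^0.49 ≈ 11.2964, c_gold = y_gold − 0.057·k_gold ≈ 5.7611.
Gain: Δc = 5.7611 − 5.5338 ≈ 0.2273.

Δc ≈ 0.2273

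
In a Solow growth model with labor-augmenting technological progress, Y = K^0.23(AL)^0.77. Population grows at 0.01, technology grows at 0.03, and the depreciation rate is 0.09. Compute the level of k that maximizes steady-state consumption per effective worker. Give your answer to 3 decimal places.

k_gold ≈ 2.098

Break-even investment rate: n + g + δ = 0.01 + 0.03 + 0.09 = 0.13.
Maximizing c = f(k) − (n+g+δ)·k gives f'(k) = n+g+δ, i.e. 0.23·k^(0.23−1) = 0.13, so k_gold = (0.23/0.13)^(1/0.77) ≈ 2.0980.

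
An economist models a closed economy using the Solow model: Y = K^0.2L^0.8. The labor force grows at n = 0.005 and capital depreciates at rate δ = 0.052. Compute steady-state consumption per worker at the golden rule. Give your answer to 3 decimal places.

c_gold ≈ 1.095

n + δ = 0.005 + 0.052 = 0.057.
Golden rule sets MPK = n+δ: 0.2·k^(0.2−1) = 0.057, so k_gold = (0.2/0.057)^(1/0.8) ≈ 4.8022.
y_gold = 4.8022^0.2 ≈ 1.3686.
c_gold = y_gold − (n+δ)·k_gold = 1.3686 − 0.057·4.8022 ≈ 1.0949.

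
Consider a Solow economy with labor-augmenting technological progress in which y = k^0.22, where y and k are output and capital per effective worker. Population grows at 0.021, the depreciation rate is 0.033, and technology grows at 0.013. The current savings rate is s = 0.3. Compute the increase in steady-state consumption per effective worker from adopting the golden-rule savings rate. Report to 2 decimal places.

Δc ≈ 0.02

Capital per effective worker breaks even when investment replaces (n + g + δ)·k; here n + g + δ = 0.067.
Current steady state (s = 0.3): k* = (0.3/0.067)^(1/0.78) ≈ 6.8340, y* = 6.8340^0.22 ≈ 1.5263, c* = (1−0.3)·1.5263 ≈ 1.0684.
Golden rule sets MPK = n+g+δ: 0.22·k^(0.22−1) = 0.067, so k_gold = (0.22/0.067)^(1/0.78) ≈ 4.5918.
y_gold = 4.5918^0.22 ≈ 1.3984, c_gold = y_gold − 0.067·k_gold ≈ 1.0908.
Gain: Δc = 1.0908 − 1.0684 ≈ 0.0224.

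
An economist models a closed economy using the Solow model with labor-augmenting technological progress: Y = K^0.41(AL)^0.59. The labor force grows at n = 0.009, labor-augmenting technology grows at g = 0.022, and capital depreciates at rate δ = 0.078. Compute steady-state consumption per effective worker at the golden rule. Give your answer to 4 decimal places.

Capital per effective worker breaks even when investment replaces (n + g + δ)·k; here n + g + δ = 0.109.
Setting f'(k) = n+g+δ gives 0.41·k^(0.41−1) = 0.109, hence k_gold = (0.41/0.109)^(1/0.59) ≈ 9.4446.
y_gold = 9.4446^0.41 ≈ 2.5109.
c_gold = y_gold − (n+g+δ)·k_gold = 2.5109 − 0.109·9.4446 ≈ 1.4814.

c_gold ≈ 1.4814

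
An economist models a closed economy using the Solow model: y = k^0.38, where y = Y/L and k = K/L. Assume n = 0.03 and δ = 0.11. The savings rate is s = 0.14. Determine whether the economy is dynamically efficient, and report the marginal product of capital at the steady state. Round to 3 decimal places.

dynamically efficient; MPK ≈ 0.380

Break-even investment rate: n + δ = 0.03 + 0.11 = 0.14.
Steady-state k*: s·k^0.38 = 0.14·k gives k* = (0.14/0.14)^(1/0.62) ≈ 1.0000.
MPK = 0.38·1.0000^(-0.62) ≈ 0.3800.
MPK > n+δ = 0.14, so the economy is dynamically efficient (under-saving).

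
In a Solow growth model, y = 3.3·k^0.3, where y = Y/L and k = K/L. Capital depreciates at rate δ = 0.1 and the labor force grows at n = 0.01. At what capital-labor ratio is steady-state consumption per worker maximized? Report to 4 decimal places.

k_gold ≈ 23.0783

Capital per worker breaks even when investment replaces (n + δ)·k; here n + δ = 0.11.
At the golden rule the marginal product of capital equals n+δ: 0.3·3.3·k^(0.3−1) = 0.11. Solving, k_gold = (0.3·3.3/0.11)^(1/0.7) ≈ 23.0783.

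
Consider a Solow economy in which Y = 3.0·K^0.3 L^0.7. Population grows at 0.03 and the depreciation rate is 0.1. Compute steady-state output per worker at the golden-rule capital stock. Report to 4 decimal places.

y_gold ≈ 6.8746

Break-even investment rate: n + δ = 0.03 + 0.1 = 0.13.
At the golden rule the marginal product of capital equals n+δ: 0.3·3.0·k^(0.3−1) = 0.13. Solving, k_gold = (0.3·3.0/0.13)^(1/0.7) ≈ 15.8645.
Output: y_gold = 3.0·k_gold^0.3 = 3.0·15.8645^0.3 ≈ 6.8746.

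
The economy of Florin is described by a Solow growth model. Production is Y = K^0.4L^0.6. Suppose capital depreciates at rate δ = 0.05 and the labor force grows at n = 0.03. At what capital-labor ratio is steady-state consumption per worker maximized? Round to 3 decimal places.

k_gold ≈ 14.620

The effective depreciation rate is n + δ = 0.03 + 0.05 = 0.08.
Setting f'(k) = n+δ gives 0.4·k^(0.4−1) = 0.08, hence k_gold = (0.4/0.08)^(1/0.6) ≈ 14.6201.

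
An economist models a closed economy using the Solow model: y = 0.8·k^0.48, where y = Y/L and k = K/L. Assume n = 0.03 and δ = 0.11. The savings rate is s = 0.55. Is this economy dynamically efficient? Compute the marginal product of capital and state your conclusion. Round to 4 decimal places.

Break-even investment rate: n + δ = 0.03 + 0.11 = 0.14.
Steady-state k*: s·A·k^0.48 = 0.14·k gives k* = (0.55·0.8/0.14)^(1/0.52) ≈ 9.0447.
MPK = 0.48·0.8·9.0447^(-0.52) ≈ 0.1222.
MPK < n+δ = 0.14, so the economy is dynamically inefficient (over-saving).

dynamically inefficient; MPK ≈ 0.1222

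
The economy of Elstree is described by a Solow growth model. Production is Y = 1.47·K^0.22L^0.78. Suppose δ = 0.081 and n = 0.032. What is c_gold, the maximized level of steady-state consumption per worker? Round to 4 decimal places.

n + δ = 0.032 + 0.081 = 0.113.
Maximizing c = f(k) − (n+δ)·k gives f'(k) = n+δ, i.e. 0.22·1.47·k^(0.22−1) = 0.113, so k_gold = (0.22·1.47/0.113)^(1/0.78) ≈ 3.8500.
y_gold = 1.47·3.8500^0.22 ≈ 1.9775.
c_gold = y_gold − (n+δ)·k_gold = 1.9775 − 0.113·3.8500 ≈ 1.5425.

c_gold ≈ 1.5425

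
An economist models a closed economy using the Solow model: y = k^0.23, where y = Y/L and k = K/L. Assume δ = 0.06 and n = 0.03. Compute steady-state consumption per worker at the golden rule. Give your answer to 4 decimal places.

c_gold ≈ 1.0191

The effective depreciation rate is n + δ = 0.03 + 0.06 = 0.09.
Maximizing c = f(k) − (n+δ)·k gives f'(k) = n+δ, i.e. 0.23·k^(0.23−1) = 0.09, so k_gold = (0.23/0.09)^(1/0.77) ≈ 3.3822.
y_gold = 3.3822^0.23 ≈ 1.3235.
c_gold = y_gold − (n+δ)·k_gold = 1.3235 − 0.09·3.3822 ≈ 1.0191.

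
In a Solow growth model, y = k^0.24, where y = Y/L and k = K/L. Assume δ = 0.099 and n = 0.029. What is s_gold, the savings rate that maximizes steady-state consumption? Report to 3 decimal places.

The effective depreciation rate is n + δ = 0.029 + 0.099 = 0.128.
At the golden rule MPK = n+δ, and in any Cobb-Douglas steady state s = (n+δ)·k/y = MPK·k/y = capital's share 0.24.

s_gold = 0.240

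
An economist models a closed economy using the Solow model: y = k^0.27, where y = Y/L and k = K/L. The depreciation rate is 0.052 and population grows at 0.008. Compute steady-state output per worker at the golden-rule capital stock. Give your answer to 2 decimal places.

y_gold ≈ 1.74

Break-even investment rate: n + δ = 0.008 + 0.052 = 0.06.
Golden rule sets MPK = n+δ: 0.27·k^(0.27−1) = 0.06, so k_gold = (0.27/0.06)^(1/0.73) ≈ 7.8490.
Output: y_gold = k_gold^0.27 = 7.8490^0.27 ≈ 1.7442.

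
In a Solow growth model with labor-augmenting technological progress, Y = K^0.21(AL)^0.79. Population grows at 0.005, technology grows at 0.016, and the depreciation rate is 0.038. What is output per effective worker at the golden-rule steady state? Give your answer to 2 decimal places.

The effective depreciation rate is n + g + δ = 0.005 + 0.016 + 0.038 = 0.059.
Setting f'(k) = n+g+δ gives 0.21·k^(0.21−1) = 0.059, hence k_gold = (0.21/0.059)^(1/0.79) ≈ 4.9881.
Output: y_gold = k_gold^0.21 = 4.9881^0.21 ≈ 1.4014.

y_gold ≈ 1.40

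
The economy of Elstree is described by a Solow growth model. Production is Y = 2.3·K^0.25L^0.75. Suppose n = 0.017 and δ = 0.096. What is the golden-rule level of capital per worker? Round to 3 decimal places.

Capital per worker breaks even when investment replaces (n + δ)·k; here n + δ = 0.113.
Setting f'(k) = n+δ gives 0.25·2.3·k^(0.25−1) = 0.113, hence k_gold = (0.25·2.3/0.113)^(1/0.75) ≈ 8.7522.

k_gold ≈ 8.752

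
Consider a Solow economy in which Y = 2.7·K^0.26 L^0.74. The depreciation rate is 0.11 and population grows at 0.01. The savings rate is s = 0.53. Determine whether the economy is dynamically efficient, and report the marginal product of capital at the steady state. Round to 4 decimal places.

dynamically inefficient; MPK ≈ 0.0589

Capital per worker breaks even when investment replaces (n + δ)·k; here n + δ = 0.12.
Steady-state k*: s·A·k^0.26 = 0.12·k gives k* = (0.53·2.7/0.12)^(1/0.74) ≈ 28.4888.
MPK = 0.26·2.7·28.4888^(-0.74) ≈ 0.0589.
MPK < n+δ = 0.12, so the economy is dynamically inefficient (over-saving).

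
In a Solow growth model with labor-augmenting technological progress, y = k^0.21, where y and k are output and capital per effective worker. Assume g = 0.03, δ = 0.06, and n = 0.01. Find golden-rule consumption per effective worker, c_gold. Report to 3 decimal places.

c_gold ≈ 0.962

Capital per effective worker breaks even when investment replaces (n + g + δ)·k; here n + g + δ = 0.1.
Setting f'(k) = n+g+δ gives 0.21·k^(0.21−1) = 0.1, hence k_gold = (0.21/0.1)^(1/0.79) ≈ 2.5578.
y_gold = 2.5578^0.21 ≈ 1.2180.
c_gold = y_gold − (n+g+δ)·k_gold = 1.2180 − 0.1·2.5578 ≈ 0.9622.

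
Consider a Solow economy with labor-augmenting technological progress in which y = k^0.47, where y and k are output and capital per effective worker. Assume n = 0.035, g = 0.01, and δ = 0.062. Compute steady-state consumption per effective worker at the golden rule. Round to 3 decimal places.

Break-even investment rate: n + g + δ = 0.035 + 0.01 + 0.062 = 0.107.
Setting f'(k) = n+g+δ gives 0.47·k^(0.47−1) = 0.107, hence k_gold = (0.47/0.107)^(1/0.53) ≈ 16.3180.
y_gold = 16.3180^0.47 ≈ 3.7150.
c_gold = y_gold − (n+g+δ)·k_gold = 3.7150 − 0.107·16.3180 ≈ 1.9689.

c_gold ≈ 1.969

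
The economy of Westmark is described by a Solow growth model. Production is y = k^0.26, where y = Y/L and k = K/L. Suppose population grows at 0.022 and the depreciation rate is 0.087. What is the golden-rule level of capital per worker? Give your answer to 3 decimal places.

Break-even investment rate: n + δ = 0.022 + 0.087 = 0.109.
Setting f'(k) = n+δ gives 0.26·k^(0.26−1) = 0.109, hence k_gold = (0.26/0.109)^(1/0.74) ≈ 3.2374.

k_gold ≈ 3.237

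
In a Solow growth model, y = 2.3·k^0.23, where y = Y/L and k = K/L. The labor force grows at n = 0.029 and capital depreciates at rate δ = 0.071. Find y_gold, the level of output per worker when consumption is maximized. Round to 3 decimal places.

y_gold ≈ 3.783

Break-even investment rate: n + δ = 0.029 + 0.071 = 0.1.
Setting f'(k) = n+δ gives 0.23·2.3·k^(0.23−1) = 0.1, hence k_gold = (0.23·2.3/0.1)^(1/0.77) ≈ 8.7007.
Output: y_gold = 2.3·k_gold^0.23 = 2.3·8.7007^0.23 ≈ 3.7829.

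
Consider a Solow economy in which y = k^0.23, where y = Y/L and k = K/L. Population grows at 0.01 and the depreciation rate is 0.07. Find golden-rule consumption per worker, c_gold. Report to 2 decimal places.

Break-even investment rate: n + δ = 0.01 + 0.07 = 0.08.
Setting f'(k) = n+δ gives 0.23·k^(0.23−1) = 0.08, hence k_gold = (0.23/0.08)^(1/0.77) ≈ 3.9412.
y_gold = 3.9412^0.23 ≈ 1.3709.
c_gold = y_gold − (n+δ)·k_gold = 1.3709 − 0.08·3.9412 ≈ 1.0556.

c_gold ≈ 1.06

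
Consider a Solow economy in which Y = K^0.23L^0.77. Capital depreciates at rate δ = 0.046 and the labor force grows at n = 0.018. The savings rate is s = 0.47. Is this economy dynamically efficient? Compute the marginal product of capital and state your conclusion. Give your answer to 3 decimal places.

dynamically inefficient; MPK ≈ 0.031

Capital per worker breaks even when investment replaces (n + δ)·k; here n + δ = 0.064.
Steady-state k*: s·k^0.23 = 0.064·k gives k* = (0.47/0.064)^(1/0.77) ≈ 13.3220.
MPK = 0.23·13.3220^(-0.77) ≈ 0.0313.
MPK < n+δ = 0.064, so the economy is dynamically inefficient (over-saving).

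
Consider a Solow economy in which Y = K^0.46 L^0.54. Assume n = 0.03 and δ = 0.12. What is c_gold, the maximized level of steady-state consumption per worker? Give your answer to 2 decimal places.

c_gold ≈ 1.40

n + δ = 0.03 + 0.12 = 0.15.
Maximizing c = f(k) − (n+δ)·k gives f'(k) = n+δ, i.e. 0.46·k^(0.46−1) = 0.15, so k_gold = (0.46/0.15)^(1/0.54) ≈ 7.9659.
y_gold = 7.9659^0.46 ≈ 2.5976.
c_gold = y_gold − (n+δ)·k_gold = 2.5976 − 0.15·7.9659 ≈ 1.4027.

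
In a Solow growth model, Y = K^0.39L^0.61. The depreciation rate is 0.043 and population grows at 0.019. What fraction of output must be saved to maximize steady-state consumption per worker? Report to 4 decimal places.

Break-even investment rate: n + δ = 0.019 + 0.043 = 0.062.
At the golden rule MPK = n+δ, and in any Cobb-Douglas steady state s = (n+δ)·k/y = MPK·k/y = capital's share 0.39.

s_gold = 0.3900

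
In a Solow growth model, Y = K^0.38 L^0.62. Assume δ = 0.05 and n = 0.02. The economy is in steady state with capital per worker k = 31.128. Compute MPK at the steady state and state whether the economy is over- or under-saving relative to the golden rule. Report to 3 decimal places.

Break-even investment rate: n + δ = 0.02 + 0.05 = 0.07.
MPK = 0.38·k^(0.38−1) = 0.38·31.128^(-0.62) ≈ 0.0451.
MPK < 0.07, so the economy is dynamically inefficient (over-saving).

over-saving; MPK ≈ 0.045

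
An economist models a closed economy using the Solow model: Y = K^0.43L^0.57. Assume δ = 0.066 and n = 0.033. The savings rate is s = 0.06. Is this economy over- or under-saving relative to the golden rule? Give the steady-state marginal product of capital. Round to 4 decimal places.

Capital per worker breaks even when investment replaces (n + δ)·k; here n + δ = 0.099.
Steady-state k*: s·k^0.43 = 0.099·k gives k* = (0.06/0.099)^(1/0.57) ≈ 0.4154.
MPK = 0.43·0.4154^(-0.57) ≈ 0.7095.
MPK > n+δ = 0.099, so the economy is dynamically efficient (under-saving).

under-saving; MPK ≈ 0.7095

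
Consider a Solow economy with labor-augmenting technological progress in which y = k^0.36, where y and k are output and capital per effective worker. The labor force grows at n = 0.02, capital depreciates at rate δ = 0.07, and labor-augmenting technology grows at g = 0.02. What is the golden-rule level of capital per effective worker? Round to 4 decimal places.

k_gold ≈ 6.3760

Break-even investment rate: n + g + δ = 0.02 + 0.02 + 0.07 = 0.11.
Setting f'(k) = n+g+δ gives 0.36·k^(0.36−1) = 0.11, hence k_gold = (0.36/0.11)^(1/0.64) ≈ 6.3760.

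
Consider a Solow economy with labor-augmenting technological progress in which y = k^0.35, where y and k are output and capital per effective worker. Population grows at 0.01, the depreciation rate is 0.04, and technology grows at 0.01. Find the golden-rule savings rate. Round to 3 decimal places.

Break-even investment rate: n + g + δ = 0.01 + 0.01 + 0.04 = 0.06.
At the golden rule MPK = n+g+δ, and in any Cobb-Douglas steady state s = (n+g+δ)·k/y = MPK·k/y = capital's share 0.35.

s_gold = 0.350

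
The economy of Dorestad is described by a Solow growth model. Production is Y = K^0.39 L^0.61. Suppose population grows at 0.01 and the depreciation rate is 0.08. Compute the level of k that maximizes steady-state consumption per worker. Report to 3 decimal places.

Capital per worker breaks even when investment replaces (n + δ)·k; here n + δ = 0.09.
At the golden rule the marginal product of capital equals n+δ: 0.39·k^(0.39−1) = 0.09. Solving, k_gold = (0.39/0.09)^(1/0.61) ≈ 11.0655.

k_gold ≈ 11.065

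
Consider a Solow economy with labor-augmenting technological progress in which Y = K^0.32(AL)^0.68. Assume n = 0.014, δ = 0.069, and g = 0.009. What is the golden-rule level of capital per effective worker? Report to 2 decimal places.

The effective depreciation rate is n + g + δ = 0.014 + 0.009 + 0.069 = 0.092.
At the golden rule the marginal product of capital equals n+g+δ: 0.32·k^(0.32−1) = 0.092. Solving, k_gold = (0.32/0.092)^(1/0.68) ≈ 6.2535.

k_gold ≈ 6.25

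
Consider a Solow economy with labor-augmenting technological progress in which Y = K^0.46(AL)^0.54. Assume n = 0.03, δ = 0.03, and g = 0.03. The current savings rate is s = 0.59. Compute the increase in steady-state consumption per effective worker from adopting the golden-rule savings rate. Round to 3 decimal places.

The effective depreciation rate is n + g + δ = 0.03 + 0.03 + 0.03 = 0.09.
Current steady state (s = 0.59): k* = (0.59/0.09)^(1/0.54) ≈ 32.5267, y* = 32.5267^0.46 ≈ 4.9617, c* = (1−0.59)·4.9617 ≈ 2.0343.
Golden rule sets MPK = n+g+δ: 0.46·k^(0.46−1) = 0.09, so k_gold = (0.46/0.09)^(1/0.54) ≈ 20.5147.
y_gold = 20.5147^0.46 ≈ 4.0137, c_gold = y_gold − 0.09·k_gold ≈ 2.1674.
Gain: Δc = 2.1674 − 2.0343 ≈ 0.1331.

Δc ≈ 0.133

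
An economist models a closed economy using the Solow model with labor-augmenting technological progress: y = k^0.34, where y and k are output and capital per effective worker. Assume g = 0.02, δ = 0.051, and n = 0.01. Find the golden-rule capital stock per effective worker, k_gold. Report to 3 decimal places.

n + g + δ = 0.01 + 0.02 + 0.051 = 0.081.
Golden rule sets MPK = n+g+δ: 0.34·k^(0.34−1) = 0.081, so k_gold = (0.34/0.081)^(1/0.66) ≈ 8.7888.

k_gold ≈ 8.789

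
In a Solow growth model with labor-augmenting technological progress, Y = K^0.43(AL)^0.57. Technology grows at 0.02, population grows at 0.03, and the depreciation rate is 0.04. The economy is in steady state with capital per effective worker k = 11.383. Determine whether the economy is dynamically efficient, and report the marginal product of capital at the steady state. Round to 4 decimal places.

dynamically efficient; MPK ≈ 0.1075

n + g + δ = 0.03 + 0.02 + 0.04 = 0.09.
MPK = 0.43·k^(0.43−1) = 0.43·11.383^(-0.57) ≈ 0.1075.
MPK > 0.09, so the economy is dynamically efficient (under-saving).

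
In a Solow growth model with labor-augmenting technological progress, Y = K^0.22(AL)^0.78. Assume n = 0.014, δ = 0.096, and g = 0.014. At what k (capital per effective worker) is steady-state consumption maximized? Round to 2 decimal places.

Break-even investment rate: n + g + δ = 0.014 + 0.014 + 0.096 = 0.124.
Golden rule sets MPK = n+g+δ: 0.22·k^(0.22−1) = 0.124, so k_gold = (0.22/0.124)^(1/0.78) ≈ 2.0856.

k_gold ≈ 2.09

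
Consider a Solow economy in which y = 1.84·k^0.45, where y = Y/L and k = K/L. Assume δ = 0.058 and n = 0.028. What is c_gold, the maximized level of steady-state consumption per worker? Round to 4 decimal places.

Capital per worker breaks even when investment replaces (n + δ)·k; here n + δ = 0.086.
Setting f'(k) = n+δ gives 0.45·1.84·k^(0.45−1) = 0.086, hence k_gold = (0.45·1.84/0.086)^(1/0.55) ≈ 61.4101.
y_gold = 1.84·61.4101^0.45 ≈ 11.7362.
c_gold = y_gold − (n+δ)·k_gold = 11.7362 − 0.086·61.4101 ≈ 6.4549.

c_gold ≈ 6.4549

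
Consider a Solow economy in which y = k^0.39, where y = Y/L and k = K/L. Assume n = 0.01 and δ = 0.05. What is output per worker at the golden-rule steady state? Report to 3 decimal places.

y_gold ≈ 3.309

The effective depreciation rate is n + δ = 0.01 + 0.05 = 0.06.
At the golden rule the marginal product of capital equals n+δ: 0.39·k^(0.39−1) = 0.06. Solving, k_gold = (0.39/0.06)^(1/0.61) ≈ 21.5102.
Output: y_gold = k_gold^0.39 = 21.5102^0.39 ≈ 3.3093.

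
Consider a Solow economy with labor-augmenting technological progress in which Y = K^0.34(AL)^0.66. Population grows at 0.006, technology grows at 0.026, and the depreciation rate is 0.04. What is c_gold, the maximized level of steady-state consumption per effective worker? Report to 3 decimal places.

The effective depreciation rate is n + g + δ = 0.006 + 0.026 + 0.04 = 0.072.
At the golden rule the marginal product of capital equals n+g+δ: 0.34·k^(0.34−1) = 0.072. Solving, k_gold = (0.34/0.072)^(1/0.66) ≈ 10.5059.
y_gold = 10.5059^0.34 ≈ 2.2248.
c_gold = y_gold − (n+g+δ)·k_gold = 2.2248 − 0.072·10.5059 ≈ 1.4684.

c_gold ≈ 1.468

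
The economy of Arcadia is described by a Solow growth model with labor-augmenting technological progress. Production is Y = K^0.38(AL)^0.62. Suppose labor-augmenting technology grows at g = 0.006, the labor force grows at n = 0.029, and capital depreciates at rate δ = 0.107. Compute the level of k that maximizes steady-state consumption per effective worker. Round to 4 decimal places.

k_gold ≈ 4.8922

Capital per effective worker breaks even when investment replaces (n + g + δ)·k; here n + g + δ = 0.142.
At the golden rule the marginal product of capital equals n+g+δ: 0.38·k^(0.38−1) = 0.142. Solving, k_gold = (0.38/0.142)^(1/0.62) ≈ 4.8922.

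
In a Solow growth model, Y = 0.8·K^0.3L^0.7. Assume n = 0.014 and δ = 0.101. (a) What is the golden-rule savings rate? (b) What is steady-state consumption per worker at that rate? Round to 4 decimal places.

(a) s_gold = 0.3000; (b) c_gold ≈ 0.7676

Break-even investment rate: n + δ = 0.014 + 0.101 = 0.115.
For Cobb-Douglas, s_gold equals capital's share: s_gold = 0.3.
Maximizing c = f(k) − (n+δ)·k gives f'(k) = n+δ, i.e. 0.3·0.8·k^(0.3−1) = 0.115, so k_gold = (0.3·0.8/0.115)^(1/0.7) ≈ 2.8605.
y_gold = 0.8·2.8605^0.3 ≈ 1.0965; c_gold = (1−0.3)·y_gold ≈ 0.7676.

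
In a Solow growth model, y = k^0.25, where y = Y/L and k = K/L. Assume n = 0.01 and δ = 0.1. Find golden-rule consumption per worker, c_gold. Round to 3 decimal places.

Capital per worker breaks even when investment replaces (n + δ)·k; here n + δ = 0.11.
Maximizing c = f(k) − (n+δ)·k gives f'(k) = n+δ, i.e. 0.25·k^(0.25−1) = 0.11, so k_gold = (0.25/0.11)^(1/0.75) ≈ 2.9881.
y_gold = 2.9881^0.25 ≈ 1.3148.
c_gold = y_gold − (n+δ)·k_gold = 1.3148 − 0.11·2.9881 ≈ 0.9861.

c_gold ≈ 0.986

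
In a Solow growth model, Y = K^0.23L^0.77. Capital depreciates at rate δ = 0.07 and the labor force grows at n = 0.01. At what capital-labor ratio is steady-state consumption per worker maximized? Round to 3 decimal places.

k_gold ≈ 3.941

Capital per worker breaks even when investment replaces (n + δ)·k; here n + δ = 0.08.
Maximizing c = f(k) − (n+δ)·k gives f'(k) = n+δ, i.e. 0.23·k^(0.23−1) = 0.08, so k_gold = (0.23/0.08)^(1/0.77) ≈ 3.9412.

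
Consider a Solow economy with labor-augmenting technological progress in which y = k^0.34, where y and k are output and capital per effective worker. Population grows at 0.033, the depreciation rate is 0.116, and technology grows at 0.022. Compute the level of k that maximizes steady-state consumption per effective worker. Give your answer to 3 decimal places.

k_gold ≈ 2.833

n + g + δ = 0.033 + 0.022 + 0.116 = 0.171.
Maximizing c = f(k) − (n+g+δ)·k gives f'(k) = n+g+δ, i.e. 0.34·k^(0.34−1) = 0.171, so k_gold = (0.34/0.171)^(1/0.66) ≈ 2.8330.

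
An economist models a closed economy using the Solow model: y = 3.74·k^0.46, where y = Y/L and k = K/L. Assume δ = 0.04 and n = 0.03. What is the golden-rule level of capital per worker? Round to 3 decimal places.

k_gold ≈ 375.888

Break-even investment rate: n + δ = 0.03 + 0.04 = 0.07.
Setting f'(k) = n+δ gives 0.46·3.74·k^(0.46−1) = 0.07, hence k_gold = (0.46·3.74/0.07)^(1/0.54) ≈ 375.8877.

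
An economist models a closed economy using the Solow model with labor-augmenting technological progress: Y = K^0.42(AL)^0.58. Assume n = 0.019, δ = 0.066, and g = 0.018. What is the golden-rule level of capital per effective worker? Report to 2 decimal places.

k_gold ≈ 11.28

Capital per effective worker breaks even when investment replaces (n + g + δ)·k; here n + g + δ = 0.103.
Maximizing c = f(k) − (n+g+δ)·k gives f'(k) = n+g+δ, i.e. 0.42·k^(0.42−1) = 0.103, so k_gold = (0.42/0.103)^(1/0.58) ≈ 11.2833.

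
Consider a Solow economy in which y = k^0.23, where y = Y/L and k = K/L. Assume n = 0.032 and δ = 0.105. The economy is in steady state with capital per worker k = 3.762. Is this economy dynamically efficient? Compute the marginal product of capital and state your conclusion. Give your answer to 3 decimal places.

Capital per worker breaks even when investment replaces (n + δ)·k; here n + δ = 0.137.
MPK = 0.23·k^(0.23−1) = 0.23·3.762^(-0.77) ≈ 0.0829.
MPK < 0.137, so the economy is dynamically inefficient (over-saving).

dynamically inefficient; MPK ≈ 0.083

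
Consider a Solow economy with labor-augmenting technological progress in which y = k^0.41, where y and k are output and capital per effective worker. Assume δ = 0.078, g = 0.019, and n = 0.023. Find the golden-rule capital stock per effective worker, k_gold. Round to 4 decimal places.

Capital per effective worker breaks even when investment replaces (n + g + δ)·k; here n + g + δ = 0.12.
At the golden rule the marginal product of capital equals n+g+δ: 0.41·k^(0.41−1) = 0.12. Solving, k_gold = (0.41/0.12)^(1/0.59) ≈ 8.0244.

k_gold ≈ 8.0244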